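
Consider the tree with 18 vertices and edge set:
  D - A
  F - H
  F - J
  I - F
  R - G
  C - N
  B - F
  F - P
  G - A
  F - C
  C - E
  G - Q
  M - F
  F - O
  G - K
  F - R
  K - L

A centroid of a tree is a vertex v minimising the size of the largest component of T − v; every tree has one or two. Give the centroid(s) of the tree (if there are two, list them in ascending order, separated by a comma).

F

Removing F splits the tree into components of sizes 7, 3, 1, 1, 1, 1, 1, 1, 1; the largest is 7 ≤ ⌊18/2⌋ = 9.
Every other node leaves some component of size > 9, so the centroid is unique.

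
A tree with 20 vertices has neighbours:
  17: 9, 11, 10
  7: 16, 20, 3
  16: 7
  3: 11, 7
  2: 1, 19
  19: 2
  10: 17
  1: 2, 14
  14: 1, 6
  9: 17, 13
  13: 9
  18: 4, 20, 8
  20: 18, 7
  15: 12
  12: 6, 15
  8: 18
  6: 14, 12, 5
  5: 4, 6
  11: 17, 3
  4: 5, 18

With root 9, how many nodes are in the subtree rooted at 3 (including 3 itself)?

15

3's subtree: {3, 7, 20, 16, 18, 4, 8, 5, 6, 14, 12, 1, 15, 2, 19}, size 15.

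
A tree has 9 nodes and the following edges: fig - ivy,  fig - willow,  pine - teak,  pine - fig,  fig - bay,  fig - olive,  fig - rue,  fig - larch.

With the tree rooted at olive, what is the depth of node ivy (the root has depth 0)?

2

Path from olive to ivy: olive – fig – ivy, which has 2 edges.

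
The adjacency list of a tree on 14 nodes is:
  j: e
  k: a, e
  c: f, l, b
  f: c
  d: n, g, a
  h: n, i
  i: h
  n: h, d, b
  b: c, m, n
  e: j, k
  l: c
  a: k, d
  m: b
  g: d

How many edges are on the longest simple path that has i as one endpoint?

7

Distances from i peak at 7, attained at j.
i – h – n – d – a – k – e – j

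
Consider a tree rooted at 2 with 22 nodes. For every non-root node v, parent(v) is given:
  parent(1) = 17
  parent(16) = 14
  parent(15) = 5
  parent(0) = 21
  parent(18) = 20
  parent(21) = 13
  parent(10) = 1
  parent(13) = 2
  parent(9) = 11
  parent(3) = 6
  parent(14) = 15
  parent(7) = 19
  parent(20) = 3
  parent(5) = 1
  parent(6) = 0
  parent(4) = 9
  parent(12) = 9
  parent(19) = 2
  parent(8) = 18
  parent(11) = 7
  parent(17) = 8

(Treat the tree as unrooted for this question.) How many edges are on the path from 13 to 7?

3

Walking from 13: 13 – 2 – 19 – 7. Length 3.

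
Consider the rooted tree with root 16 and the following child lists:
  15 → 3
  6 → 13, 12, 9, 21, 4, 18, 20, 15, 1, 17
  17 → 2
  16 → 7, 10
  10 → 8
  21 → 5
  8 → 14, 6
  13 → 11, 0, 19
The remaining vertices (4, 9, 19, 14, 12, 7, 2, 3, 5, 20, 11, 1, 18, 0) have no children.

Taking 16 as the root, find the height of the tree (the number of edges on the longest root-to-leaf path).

The longest root-to-leaf path is 16-10-8-6-15-3 (5 edges).

5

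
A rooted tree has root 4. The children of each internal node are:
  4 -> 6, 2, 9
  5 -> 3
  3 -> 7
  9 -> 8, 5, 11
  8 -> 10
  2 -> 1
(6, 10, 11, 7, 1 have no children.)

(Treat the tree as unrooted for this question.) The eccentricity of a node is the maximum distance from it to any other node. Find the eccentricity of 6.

5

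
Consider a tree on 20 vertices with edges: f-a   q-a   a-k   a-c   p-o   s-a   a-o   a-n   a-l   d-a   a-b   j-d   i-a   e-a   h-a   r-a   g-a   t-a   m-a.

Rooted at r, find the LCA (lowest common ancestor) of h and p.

a

Path h→root: h a r; path p→root: p o a r.
First common node: a.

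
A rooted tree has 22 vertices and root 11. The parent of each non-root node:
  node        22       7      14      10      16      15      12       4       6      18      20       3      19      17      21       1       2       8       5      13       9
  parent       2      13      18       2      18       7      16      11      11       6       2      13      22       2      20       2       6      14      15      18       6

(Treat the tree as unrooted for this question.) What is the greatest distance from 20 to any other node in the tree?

7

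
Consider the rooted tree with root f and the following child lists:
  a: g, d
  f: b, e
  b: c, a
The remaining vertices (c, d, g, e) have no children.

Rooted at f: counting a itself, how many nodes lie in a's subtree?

3

Descendants of a (including itself): a, g, d. That's 3.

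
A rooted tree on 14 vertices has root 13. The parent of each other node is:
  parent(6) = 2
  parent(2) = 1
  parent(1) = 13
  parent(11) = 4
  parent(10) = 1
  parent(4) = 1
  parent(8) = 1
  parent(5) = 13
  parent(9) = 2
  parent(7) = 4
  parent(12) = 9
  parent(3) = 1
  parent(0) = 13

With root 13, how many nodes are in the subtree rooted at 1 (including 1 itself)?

Descendants of 1 (including itself): 1, 2, 10, 4, 8, 3, 9, 6, 11, 7, 12. That's 11.

11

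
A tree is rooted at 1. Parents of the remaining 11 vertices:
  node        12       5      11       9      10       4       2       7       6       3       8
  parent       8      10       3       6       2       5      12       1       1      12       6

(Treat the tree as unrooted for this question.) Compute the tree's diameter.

Starting from 4, a farthest node is 7 at distance 8.
One longest path: 4-5-10-2-12-8-6-1-7.
So the diameter is 8.

8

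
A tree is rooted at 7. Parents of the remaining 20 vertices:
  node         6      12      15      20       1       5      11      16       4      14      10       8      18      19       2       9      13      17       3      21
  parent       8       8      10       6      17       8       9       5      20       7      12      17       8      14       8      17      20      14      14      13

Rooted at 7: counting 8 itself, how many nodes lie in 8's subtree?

8's subtree: {8, 5, 2, 12, 6, 18, 16, 10, 20, 15, 13, 4, 21}, size 13.

13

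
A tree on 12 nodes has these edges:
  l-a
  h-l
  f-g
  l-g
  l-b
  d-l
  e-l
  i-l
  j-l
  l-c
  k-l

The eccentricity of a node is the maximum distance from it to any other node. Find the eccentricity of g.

Distances from g peak at 2, attained at c (k, b, h, e, d, i, j, a also at distance 2).
g – l – c

2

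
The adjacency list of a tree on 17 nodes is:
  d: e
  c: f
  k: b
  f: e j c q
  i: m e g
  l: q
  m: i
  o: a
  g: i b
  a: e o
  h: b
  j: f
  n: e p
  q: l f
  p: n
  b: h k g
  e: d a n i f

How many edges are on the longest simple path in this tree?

Starting from h, a farthest node is l at distance 7.
One longest path: h–b–g–i–e–f–q–l.
So the diameter is 7.

7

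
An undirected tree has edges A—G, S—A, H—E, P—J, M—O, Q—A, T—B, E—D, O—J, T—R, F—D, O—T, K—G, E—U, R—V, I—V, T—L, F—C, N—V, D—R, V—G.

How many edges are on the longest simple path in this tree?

8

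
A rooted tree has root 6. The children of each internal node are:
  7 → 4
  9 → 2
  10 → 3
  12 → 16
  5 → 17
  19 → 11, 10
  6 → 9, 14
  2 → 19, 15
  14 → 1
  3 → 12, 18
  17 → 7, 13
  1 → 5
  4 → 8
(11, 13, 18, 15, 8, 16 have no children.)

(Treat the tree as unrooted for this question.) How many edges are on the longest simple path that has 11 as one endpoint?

A farthest node from 11 is 8.
The path 11 – 19 – 2 – 9 – 6 – 14 – 1 – 5 – 17 – 7 – 4 – 8 has 11 edges.

11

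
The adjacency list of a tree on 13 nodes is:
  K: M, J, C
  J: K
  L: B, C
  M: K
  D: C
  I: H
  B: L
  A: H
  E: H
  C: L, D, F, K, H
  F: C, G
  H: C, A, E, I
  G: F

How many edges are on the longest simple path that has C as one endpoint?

The node farthest from C is J (B, G, E, M, I, A also at distance 2), via C-K-J — 2 edges.

2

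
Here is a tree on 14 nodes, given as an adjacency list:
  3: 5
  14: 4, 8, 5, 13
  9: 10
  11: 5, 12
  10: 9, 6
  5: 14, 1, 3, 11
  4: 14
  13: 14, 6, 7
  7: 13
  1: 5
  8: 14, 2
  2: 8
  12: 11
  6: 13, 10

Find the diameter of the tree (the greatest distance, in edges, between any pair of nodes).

7

BFS from 9 reaches 12 last, at distance 7; BFS from 12 confirms no node is farther.
Path: 9 - 10 - 6 - 13 - 14 - 5 - 11 - 12.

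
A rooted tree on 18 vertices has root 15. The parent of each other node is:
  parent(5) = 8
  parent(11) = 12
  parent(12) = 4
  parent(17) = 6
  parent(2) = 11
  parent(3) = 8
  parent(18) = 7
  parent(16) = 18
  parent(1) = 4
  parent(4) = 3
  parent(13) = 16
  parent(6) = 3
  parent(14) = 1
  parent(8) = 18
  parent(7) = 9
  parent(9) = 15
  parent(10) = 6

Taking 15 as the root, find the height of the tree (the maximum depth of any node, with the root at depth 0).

9

The longest root-to-leaf path is 15–9–7–18–8–3–4–12–11–2 (9 edges).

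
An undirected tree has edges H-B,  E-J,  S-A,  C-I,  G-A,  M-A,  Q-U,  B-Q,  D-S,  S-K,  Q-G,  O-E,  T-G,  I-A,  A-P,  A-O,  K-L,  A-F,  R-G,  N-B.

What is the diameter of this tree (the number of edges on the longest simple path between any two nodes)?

A longest path is H–B–Q–G–A–O–E–J, with 7 edges.

7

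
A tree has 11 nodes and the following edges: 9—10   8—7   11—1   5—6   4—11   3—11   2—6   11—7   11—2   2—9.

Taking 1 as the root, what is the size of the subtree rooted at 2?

5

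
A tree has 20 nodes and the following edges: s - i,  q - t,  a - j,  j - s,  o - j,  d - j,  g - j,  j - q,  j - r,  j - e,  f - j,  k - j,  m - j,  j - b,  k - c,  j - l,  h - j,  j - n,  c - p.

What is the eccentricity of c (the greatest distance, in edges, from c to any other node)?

4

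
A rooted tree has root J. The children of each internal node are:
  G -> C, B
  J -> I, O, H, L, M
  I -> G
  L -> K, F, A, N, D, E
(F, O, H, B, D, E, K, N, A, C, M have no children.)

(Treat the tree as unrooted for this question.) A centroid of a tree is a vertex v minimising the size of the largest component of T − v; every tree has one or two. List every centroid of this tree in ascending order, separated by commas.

J

If J is removed the pieces have sizes 7, 4, 1, 1, 1, all ≤ ⌊15/2⌋ = 7.
No neighbour of J does as well, so J is the unique centroid.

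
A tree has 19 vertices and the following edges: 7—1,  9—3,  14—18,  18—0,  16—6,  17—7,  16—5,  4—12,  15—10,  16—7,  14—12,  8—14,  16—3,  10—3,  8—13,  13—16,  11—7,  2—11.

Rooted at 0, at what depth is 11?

0–18–14–8–13–16–7–11 — 7 edges.

7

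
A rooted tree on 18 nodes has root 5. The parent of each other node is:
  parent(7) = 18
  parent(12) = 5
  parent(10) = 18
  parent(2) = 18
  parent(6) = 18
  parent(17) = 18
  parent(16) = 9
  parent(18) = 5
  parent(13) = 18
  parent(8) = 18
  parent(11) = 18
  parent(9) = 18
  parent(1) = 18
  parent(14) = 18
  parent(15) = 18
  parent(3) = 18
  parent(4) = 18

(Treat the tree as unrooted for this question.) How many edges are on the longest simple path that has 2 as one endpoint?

The node farthest from 2 is 16 (12 also at distance 3), via 2–18–9–16 — 3 edges.

3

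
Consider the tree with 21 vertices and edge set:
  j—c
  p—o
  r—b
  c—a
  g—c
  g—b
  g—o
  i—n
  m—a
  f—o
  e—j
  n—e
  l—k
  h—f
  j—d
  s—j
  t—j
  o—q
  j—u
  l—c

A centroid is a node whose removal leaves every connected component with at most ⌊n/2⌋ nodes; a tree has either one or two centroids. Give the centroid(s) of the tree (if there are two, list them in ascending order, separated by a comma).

Removing c splits the tree into components of sizes 8, 8, 2, 2; the largest is 8 ≤ ⌊21/2⌋ = 10.
No neighbour of c does as well, so c is the unique centroid.

c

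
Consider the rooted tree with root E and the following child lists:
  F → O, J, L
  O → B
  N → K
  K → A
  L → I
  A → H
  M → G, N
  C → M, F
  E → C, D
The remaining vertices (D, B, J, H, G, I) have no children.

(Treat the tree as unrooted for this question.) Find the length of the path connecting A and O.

6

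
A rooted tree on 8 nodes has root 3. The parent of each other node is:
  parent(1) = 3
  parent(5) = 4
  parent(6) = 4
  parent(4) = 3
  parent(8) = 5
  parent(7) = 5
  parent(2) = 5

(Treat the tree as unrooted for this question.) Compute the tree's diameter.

A longest path is 1-3-4-5-7, with 4 edges.

4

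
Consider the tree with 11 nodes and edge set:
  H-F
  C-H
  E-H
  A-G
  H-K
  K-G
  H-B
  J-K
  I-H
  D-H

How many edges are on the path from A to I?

Walking from A: A–G–K–H–I. Length 4.

4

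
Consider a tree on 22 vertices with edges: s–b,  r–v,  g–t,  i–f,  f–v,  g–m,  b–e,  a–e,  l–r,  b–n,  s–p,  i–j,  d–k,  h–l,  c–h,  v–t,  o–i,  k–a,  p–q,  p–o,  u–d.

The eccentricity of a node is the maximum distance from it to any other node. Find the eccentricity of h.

14

The node farthest from h is u, via h – l – r – v – f – i – o – p – s – b – e – a – k – d – u — 14 edges.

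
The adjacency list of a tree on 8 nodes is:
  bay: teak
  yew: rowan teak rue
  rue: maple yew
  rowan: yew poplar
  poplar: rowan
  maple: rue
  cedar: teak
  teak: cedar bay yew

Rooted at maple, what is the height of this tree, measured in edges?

The longest root-to-leaf path is maple–rue–yew–teak–bay (4 edges).

4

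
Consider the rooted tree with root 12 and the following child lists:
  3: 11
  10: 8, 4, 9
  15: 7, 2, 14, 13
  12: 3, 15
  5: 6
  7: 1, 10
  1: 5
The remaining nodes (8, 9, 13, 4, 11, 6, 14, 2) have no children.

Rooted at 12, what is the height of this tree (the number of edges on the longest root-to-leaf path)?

The longest root-to-leaf path is 12-15-7-1-5-6 (5 edges).

5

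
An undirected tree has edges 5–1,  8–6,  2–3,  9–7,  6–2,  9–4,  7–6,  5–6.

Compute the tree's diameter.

A longest path is 4 – 9 – 7 – 6 – 5 – 1, with 5 edges.

5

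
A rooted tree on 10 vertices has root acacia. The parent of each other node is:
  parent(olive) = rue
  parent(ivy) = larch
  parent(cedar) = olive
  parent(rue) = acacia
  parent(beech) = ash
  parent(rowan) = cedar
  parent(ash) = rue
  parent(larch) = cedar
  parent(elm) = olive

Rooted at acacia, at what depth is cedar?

Path from acacia to cedar: acacia – rue – olive – cedar, which has 3 edges.

3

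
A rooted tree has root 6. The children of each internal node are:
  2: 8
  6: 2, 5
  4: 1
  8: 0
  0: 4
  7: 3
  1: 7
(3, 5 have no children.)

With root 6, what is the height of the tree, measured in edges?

A deepest node is 3, reached by 6 – 2 – 8 – 0 – 4 – 1 – 7 – 3.
That path has 7 edges, so the height is 7.

7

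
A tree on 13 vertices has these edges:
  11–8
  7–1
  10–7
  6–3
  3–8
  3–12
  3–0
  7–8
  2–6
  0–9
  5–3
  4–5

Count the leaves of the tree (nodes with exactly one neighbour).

7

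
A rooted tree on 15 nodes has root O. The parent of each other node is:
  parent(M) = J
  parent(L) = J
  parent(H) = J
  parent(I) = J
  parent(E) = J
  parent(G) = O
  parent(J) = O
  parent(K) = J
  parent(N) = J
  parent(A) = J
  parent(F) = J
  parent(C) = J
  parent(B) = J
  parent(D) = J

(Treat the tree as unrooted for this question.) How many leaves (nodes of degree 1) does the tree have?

Exactly 13 nodes have a single neighbour: A, B, C, D, E, F, G, H, I, K, L, M, N.

13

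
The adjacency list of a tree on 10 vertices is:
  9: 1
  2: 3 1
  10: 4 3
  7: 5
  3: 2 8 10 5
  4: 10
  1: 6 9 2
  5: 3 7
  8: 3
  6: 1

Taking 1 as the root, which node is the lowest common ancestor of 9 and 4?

1

Ancestors of 9 (toward the root): 9, 1.
Ancestors of 4: 4, 10, 3, 2, 1.
The deepest node appearing in both lists is 1.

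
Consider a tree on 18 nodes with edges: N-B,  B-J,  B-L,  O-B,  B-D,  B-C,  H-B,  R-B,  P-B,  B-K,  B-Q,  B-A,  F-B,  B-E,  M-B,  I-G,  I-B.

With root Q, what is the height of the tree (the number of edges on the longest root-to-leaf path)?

A deepest node is G, reached by Q → B → I → G.
That path has 3 edges, so the height is 3.

3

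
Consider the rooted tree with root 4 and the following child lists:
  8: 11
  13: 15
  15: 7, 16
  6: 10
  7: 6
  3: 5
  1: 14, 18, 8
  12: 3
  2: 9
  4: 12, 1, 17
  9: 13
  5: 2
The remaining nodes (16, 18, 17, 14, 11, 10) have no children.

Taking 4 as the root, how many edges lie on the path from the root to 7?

8

Climbing from 7 to the root: 7 → 15 → 13 → 9 → 2 → 5 → 3 → 12 → 4. That's 8 steps.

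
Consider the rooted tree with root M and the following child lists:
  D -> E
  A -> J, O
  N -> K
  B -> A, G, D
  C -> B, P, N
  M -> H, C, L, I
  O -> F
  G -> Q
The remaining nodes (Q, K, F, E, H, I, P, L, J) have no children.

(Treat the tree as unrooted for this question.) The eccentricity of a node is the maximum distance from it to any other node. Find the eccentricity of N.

The node farthest from N is F, via N–C–B–A–O–F — 5 edges.

5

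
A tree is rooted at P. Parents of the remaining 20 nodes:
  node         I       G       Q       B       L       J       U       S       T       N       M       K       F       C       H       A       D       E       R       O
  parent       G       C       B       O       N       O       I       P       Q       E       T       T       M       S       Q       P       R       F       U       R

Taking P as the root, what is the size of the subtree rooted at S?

S's subtree: {S, C, G, I, U, R, O, D, B, J, Q, T, H, M, K, F, E, N, L}, size 19.

19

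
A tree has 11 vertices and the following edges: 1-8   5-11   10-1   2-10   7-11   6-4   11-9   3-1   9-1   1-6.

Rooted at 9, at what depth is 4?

9 – 1 – 6 – 4 — 3 edges.

3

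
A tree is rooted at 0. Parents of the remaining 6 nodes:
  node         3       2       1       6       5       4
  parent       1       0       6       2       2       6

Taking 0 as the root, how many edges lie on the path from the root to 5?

2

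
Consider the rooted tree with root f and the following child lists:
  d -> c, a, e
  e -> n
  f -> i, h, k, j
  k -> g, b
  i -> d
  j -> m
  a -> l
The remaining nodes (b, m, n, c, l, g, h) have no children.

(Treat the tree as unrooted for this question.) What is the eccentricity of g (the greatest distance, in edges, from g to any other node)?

6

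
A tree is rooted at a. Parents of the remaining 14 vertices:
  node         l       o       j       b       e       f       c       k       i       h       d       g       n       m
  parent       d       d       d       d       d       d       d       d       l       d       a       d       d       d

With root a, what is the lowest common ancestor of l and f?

Path l→root: l d a; path f→root: f d a.
First common node: d.

d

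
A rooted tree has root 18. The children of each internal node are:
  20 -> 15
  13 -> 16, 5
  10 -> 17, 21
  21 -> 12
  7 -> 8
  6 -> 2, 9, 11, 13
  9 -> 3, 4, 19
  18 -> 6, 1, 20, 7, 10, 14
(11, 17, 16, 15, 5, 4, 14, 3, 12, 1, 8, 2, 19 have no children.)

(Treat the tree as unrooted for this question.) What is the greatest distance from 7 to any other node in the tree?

4

A farthest node from 7 is 3 (4, 19, 12, 16, 5 also at distance 4).
The path 7 – 18 – 6 – 9 – 3 has 4 edges.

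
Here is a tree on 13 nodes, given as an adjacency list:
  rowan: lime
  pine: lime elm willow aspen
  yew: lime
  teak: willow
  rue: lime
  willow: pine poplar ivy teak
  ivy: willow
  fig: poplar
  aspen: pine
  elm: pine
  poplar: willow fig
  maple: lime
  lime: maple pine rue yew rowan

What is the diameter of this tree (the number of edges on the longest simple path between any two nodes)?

BFS from maple reaches fig last, at distance 5; BFS from fig confirms no node is farther.
Path: maple-lime-pine-willow-poplar-fig.

5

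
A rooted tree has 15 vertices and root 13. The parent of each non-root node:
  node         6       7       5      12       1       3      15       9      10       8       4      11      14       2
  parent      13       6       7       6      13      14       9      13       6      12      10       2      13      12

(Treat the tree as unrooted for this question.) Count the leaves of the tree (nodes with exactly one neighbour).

Degree-1 nodes: 1, 3, 4, 5, 8, 11, 15 — 7 of them.

7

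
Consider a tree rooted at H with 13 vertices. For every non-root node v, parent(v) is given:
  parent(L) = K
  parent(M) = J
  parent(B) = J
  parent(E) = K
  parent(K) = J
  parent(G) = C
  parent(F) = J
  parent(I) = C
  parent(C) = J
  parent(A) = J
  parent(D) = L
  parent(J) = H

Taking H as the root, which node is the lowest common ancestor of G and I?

C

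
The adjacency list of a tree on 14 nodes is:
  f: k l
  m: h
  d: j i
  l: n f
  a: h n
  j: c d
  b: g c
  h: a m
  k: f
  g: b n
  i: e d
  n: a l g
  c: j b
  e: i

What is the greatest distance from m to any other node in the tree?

10

The node farthest from m is e, via m–h–a–n–g–b–c–j–d–i–e — 10 edges.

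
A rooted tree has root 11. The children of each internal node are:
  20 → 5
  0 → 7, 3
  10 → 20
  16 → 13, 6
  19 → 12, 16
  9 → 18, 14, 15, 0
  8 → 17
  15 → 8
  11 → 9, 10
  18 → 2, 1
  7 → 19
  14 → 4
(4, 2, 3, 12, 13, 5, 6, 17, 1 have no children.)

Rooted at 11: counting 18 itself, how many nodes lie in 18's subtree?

Descendants of 18 (including itself): 18, 2, 1. That's 3.

3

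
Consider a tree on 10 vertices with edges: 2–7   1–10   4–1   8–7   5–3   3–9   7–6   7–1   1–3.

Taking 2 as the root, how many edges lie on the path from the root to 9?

4

Path from 2 to 9: 2 – 7 – 1 – 3 – 9, which has 4 edges.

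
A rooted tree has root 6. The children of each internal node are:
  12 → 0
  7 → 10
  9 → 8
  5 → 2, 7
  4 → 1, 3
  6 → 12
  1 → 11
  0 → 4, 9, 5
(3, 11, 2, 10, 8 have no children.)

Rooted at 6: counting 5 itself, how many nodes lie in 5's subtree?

Descendants of 5 (including itself): 5, 7, 2, 10. That's 4.

4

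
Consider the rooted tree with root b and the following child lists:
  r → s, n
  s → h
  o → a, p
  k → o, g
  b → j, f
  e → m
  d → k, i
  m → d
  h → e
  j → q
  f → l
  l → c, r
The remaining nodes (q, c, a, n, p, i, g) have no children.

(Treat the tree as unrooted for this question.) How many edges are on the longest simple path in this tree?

13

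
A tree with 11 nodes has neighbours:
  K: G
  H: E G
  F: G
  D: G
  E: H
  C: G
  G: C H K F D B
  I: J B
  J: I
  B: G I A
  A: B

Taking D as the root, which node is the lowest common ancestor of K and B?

G

Path K→root: K G D; path B→root: B G D.
First common node: G.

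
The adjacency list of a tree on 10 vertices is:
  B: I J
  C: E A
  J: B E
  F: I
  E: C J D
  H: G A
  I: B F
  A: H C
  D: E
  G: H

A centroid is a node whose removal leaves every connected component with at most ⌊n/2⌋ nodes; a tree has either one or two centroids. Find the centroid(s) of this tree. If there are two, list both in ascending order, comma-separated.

If E is removed the pieces have sizes 4, 4, 1, all ≤ ⌊10/2⌋ = 5.
No neighbour of E does as well, so E is the unique centroid.

E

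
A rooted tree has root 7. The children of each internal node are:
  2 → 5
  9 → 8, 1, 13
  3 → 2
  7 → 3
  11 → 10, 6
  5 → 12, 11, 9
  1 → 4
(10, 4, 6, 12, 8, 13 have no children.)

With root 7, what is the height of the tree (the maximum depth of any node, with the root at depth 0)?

6

The longest root-to-leaf path is 7 – 3 – 2 – 5 – 9 – 1 – 4 (6 edges).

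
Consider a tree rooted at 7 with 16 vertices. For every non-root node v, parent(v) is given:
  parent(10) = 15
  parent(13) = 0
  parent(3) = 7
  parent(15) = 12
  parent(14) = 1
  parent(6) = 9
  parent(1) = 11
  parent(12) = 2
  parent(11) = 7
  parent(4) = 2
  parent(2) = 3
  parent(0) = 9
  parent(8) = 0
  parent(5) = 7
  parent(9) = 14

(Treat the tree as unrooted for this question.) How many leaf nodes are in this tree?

6

Degree-1 nodes: 4, 5, 6, 8, 10, 13 — 6 of them.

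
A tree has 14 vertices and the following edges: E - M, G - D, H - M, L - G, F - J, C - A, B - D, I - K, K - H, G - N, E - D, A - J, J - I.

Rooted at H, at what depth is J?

Path from H to J: H–K–I–J, which has 3 edges.

3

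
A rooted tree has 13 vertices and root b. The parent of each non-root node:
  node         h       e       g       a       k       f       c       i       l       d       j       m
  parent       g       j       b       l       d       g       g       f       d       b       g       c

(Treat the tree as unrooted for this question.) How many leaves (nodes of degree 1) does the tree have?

Exactly 6 nodes have a single neighbour: a, e, h, i, k, m.

6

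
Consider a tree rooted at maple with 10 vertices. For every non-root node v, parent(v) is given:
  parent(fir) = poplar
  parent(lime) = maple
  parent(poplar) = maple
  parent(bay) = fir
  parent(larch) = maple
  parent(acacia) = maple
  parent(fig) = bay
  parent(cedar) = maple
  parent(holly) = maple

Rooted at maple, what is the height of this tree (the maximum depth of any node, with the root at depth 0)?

4

The longest root-to-leaf path is maple–poplar–fir–bay–fig (4 edges).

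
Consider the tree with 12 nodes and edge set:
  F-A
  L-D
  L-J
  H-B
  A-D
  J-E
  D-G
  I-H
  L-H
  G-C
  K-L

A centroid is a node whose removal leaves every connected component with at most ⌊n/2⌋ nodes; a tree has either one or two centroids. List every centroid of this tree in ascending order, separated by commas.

L

Delete L: the remaining components have sizes 5, 3, 2, 1. Max 5 ≤ 6, so L is a centroid.
No neighbour of L does as well, so L is the unique centroid.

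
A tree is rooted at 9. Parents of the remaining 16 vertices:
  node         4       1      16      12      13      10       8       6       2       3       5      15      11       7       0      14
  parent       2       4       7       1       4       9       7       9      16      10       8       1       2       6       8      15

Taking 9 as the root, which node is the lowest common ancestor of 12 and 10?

Ancestors of 12 (toward the root): 12, 1, 4, 2, 16, 7, 6, 9.
Ancestors of 10: 10, 9.
The deepest node appearing in both lists is 9.

9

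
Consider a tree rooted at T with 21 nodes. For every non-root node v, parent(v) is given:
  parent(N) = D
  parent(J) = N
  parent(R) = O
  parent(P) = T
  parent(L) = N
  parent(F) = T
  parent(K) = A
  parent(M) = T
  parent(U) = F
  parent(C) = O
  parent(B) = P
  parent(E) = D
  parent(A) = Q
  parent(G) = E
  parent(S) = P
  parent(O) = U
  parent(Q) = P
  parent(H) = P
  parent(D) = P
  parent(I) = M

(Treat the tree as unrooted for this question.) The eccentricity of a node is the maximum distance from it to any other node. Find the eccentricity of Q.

6

A farthest node from Q is C (R also at distance 6).
The path Q – P – T – F – U – O – C has 6 edges.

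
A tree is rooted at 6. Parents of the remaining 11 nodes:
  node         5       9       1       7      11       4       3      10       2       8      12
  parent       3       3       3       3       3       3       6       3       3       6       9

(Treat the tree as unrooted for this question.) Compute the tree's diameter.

Starting from 8, a farthest node is 12 at distance 4.
One longest path: 8–6–3–9–12.
So the diameter is 4.

4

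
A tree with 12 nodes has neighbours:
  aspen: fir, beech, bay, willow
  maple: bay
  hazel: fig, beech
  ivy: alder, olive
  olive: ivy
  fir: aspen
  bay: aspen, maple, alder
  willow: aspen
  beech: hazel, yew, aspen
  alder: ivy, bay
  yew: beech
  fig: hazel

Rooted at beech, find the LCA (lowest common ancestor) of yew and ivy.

yew's ancestor chain is yew, beech and ivy's is ivy, alder, bay, aspen, beech; they first meet at beech.

beech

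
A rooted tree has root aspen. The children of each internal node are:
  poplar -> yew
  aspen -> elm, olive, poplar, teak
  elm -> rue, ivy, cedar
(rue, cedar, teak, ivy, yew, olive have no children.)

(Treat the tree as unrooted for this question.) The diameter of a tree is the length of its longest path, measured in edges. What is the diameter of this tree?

A longest path is yew – poplar – aspen – elm – ivy, with 4 edges.

4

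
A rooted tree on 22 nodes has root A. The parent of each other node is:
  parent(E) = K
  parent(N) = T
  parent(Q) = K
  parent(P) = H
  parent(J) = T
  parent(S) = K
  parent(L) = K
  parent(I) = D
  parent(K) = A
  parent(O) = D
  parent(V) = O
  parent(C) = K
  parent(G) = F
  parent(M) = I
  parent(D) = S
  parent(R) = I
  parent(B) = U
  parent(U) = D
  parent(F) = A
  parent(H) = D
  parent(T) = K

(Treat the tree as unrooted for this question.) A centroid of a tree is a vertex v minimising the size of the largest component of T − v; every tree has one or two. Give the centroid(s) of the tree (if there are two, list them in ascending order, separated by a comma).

K, S

Delete S: the remaining components have sizes 11, 10. Max 11 ≤ 11, so S is a centroid.
Its neighbour K also leaves a largest component of size 11, so both are centroids.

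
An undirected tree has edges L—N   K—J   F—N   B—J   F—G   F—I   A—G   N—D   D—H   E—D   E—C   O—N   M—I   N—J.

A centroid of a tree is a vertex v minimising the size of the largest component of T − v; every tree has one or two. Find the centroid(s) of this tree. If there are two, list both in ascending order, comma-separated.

Removing N splits the tree into components of sizes 5, 4, 3, 1, 1; the largest is 5 ≤ ⌊15/2⌋ = 7.
Every other node leaves some component of size > 7, so the centroid is unique.

N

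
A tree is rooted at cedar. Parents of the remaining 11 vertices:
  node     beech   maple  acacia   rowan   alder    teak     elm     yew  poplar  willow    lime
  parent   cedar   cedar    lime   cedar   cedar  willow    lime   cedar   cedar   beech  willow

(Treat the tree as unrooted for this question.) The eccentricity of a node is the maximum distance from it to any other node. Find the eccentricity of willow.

Distances from willow peak at 3, attained at alder (maple, yew, poplar, rowan also at distance 3).
willow – beech – cedar – alder

3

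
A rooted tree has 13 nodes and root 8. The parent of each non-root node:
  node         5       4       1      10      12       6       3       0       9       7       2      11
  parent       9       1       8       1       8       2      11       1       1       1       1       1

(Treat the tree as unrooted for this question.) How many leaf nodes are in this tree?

Exactly 8 nodes have a single neighbour: 0, 3, 4, 5, 6, 7, 10, 12.

8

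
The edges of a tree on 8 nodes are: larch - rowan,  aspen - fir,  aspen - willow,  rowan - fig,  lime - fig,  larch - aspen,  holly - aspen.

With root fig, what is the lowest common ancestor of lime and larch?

fig

Ancestors of lime (toward the root): lime, fig.
Ancestors of larch: larch, rowan, fig.
The deepest node appearing in both lists is fig.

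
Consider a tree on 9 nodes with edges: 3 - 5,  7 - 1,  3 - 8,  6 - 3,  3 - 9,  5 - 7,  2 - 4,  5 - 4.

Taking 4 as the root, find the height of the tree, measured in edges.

The longest root-to-leaf path is 4 → 5 → 3 → 6 (3 edges).

3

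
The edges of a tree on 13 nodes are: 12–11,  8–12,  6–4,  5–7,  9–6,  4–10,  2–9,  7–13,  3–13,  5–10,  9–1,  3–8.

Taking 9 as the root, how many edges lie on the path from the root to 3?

7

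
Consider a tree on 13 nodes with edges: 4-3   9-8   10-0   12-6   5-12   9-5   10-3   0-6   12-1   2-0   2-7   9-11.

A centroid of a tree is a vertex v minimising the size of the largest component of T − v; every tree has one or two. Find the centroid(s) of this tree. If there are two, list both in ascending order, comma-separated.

6

If 6 is removed the pieces have sizes 6, 6, all ≤ ⌊13/2⌋ = 6.
No neighbour of 6 does as well, so 6 is the unique centroid.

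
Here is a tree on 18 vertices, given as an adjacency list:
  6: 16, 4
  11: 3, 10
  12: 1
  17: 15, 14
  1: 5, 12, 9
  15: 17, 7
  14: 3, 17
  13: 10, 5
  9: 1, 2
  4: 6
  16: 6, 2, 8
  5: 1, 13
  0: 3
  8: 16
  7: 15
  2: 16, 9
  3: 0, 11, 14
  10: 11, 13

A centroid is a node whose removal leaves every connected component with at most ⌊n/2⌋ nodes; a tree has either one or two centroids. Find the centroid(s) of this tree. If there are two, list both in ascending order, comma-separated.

Removing 5 splits the tree into components of sizes 9, 8; the largest is 9 ≤ ⌊18/2⌋ = 9.
Its neighbour 13 also leaves a largest component of size 9, so both are centroids.

5, 13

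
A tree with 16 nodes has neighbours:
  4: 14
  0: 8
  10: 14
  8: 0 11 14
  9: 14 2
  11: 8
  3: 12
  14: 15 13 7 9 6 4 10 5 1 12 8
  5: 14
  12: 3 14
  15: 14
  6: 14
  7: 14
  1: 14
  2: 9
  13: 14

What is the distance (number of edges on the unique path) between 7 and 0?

Walking from 7: 7 – 14 – 8 – 0. Length 3.

3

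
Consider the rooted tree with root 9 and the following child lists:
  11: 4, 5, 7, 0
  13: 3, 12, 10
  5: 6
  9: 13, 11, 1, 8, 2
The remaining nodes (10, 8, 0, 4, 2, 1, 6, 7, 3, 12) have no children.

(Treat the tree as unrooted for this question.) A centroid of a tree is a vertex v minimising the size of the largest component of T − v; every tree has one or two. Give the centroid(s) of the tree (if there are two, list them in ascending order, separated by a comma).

9

If 9 is removed the pieces have sizes 6, 4, 1, 1, 1, all ≤ ⌊14/2⌋ = 7.
No neighbour of 9 does as well, so 9 is the unique centroid.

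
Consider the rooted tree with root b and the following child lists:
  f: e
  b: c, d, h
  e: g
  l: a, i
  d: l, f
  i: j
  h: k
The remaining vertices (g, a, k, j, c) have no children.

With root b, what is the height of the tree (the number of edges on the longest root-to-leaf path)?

4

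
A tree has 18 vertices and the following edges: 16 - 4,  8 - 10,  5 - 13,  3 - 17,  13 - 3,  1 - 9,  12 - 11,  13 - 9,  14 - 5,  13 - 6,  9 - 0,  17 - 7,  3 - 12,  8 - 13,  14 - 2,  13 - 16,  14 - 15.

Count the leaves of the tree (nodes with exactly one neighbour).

9

Exactly 9 nodes have a single neighbour: 0, 1, 2, 4, 6, 7, 10, 11, 15.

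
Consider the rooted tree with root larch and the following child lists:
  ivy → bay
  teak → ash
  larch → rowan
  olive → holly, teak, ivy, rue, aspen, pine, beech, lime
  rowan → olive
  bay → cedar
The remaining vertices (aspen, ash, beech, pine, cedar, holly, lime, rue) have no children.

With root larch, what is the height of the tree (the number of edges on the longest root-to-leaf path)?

5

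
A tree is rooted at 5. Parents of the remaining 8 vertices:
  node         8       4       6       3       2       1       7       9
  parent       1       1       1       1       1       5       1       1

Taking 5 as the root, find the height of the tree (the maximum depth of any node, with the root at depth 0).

2

6 sits deepest: 5-1-6 — 2 edges from the root.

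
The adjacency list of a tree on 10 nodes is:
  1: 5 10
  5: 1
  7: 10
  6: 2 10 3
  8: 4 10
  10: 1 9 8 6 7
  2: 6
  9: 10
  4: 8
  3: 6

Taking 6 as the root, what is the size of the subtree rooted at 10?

10's subtree: {10, 1, 8, 7, 9, 5, 4}, size 7.

7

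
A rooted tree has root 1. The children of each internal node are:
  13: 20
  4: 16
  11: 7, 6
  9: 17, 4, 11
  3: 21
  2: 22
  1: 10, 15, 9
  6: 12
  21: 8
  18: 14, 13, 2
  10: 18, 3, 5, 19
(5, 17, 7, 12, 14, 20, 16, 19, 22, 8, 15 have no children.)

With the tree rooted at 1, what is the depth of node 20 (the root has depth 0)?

Climbing from 20 to the root: 20 – 13 – 18 – 10 – 1. That's 4 steps.

4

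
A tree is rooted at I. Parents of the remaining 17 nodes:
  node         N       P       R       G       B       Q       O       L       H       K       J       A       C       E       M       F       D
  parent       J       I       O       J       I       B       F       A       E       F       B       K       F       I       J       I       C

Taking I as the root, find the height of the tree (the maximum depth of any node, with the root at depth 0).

A deepest node is L, reached by I → F → K → A → L.
That path has 4 edges, so the height is 4.

4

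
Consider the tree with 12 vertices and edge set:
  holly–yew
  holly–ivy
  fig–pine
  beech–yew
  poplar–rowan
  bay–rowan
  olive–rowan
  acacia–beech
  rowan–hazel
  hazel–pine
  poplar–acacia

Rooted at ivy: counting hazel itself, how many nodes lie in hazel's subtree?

The subtree rooted at hazel contains: hazel, pine, fig — 3 nodes.

3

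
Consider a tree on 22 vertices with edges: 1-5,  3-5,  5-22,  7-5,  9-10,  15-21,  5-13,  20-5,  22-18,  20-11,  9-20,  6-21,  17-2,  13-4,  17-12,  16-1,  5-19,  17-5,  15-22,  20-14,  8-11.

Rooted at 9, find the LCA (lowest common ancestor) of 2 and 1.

5

Ancestors of 2 (toward the root): 2, 17, 5, 20, 9.
Ancestors of 1: 1, 5, 20, 9.
The deepest node appearing in both lists is 5.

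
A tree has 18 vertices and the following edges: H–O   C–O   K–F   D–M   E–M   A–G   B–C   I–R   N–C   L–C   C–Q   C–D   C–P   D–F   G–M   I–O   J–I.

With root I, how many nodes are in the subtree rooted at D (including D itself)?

7

Descendants of D (including itself): D, M, F, G, E, K, A. That's 7.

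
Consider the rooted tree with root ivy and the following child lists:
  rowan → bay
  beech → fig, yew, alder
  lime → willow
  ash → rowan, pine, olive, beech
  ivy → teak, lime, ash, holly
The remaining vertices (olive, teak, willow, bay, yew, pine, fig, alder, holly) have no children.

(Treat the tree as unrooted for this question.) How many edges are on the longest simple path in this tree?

5

Starting from willow, a farthest node is fig at distance 5.
One longest path: willow – lime – ivy – ash – beech – fig.
So the diameter is 5.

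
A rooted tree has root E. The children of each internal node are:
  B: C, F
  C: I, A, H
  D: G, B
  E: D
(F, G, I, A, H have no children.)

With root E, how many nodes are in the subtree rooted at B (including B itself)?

The subtree rooted at B contains: B, C, F, A, I, H — 6 nodes.

6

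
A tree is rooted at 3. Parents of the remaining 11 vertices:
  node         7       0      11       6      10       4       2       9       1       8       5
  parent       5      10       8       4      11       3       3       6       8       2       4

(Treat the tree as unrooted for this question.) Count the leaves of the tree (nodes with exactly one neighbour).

4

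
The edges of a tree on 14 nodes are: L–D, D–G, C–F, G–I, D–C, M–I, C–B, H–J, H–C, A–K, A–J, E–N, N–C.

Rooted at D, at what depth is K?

Climbing from K to the root: K–A–J–H–C–D. That's 5 steps.

5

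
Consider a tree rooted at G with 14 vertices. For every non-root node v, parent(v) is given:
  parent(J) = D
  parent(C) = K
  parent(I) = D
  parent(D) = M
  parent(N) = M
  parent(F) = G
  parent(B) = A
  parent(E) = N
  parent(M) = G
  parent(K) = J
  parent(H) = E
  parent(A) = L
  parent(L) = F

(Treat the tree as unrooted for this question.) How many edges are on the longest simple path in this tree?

9

BFS from B reaches C last, at distance 9; BFS from C confirms no node is farther.
Path: B – A – L – F – G – M – D – J – K – C.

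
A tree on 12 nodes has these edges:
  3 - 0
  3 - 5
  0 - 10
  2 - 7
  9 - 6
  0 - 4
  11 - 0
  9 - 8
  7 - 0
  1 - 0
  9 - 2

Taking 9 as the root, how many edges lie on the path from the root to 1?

4

9–2–7–0–1 — 4 edges.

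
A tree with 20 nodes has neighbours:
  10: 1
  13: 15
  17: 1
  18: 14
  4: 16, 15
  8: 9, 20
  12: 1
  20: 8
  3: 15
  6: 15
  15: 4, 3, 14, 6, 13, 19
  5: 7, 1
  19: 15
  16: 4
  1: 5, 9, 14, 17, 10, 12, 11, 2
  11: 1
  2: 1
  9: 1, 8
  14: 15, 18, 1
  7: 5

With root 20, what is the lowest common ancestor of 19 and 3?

15

Path 19→root: 19 15 14 1 9 8 20; path 3→root: 3 15 14 1 9 8 20.
First common node: 15.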